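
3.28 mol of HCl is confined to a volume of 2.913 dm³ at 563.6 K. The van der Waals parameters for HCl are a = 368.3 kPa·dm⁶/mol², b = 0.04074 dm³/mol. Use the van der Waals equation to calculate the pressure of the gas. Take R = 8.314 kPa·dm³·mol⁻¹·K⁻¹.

P = nRT/(V − nb) − a n²/V²
nRT/(V − nb) = (3.28)(8.314)(563.6)/(2.913 − 3.28×0.04074) = 15369/2.7794 = 5529.6 kPa
a n²/V² = (368.3)(3.28)²/(2.913)² = 466.95 kPa
P = 5529.6 − 466.95 = 5063 kPa

P ≈ 5063 kPa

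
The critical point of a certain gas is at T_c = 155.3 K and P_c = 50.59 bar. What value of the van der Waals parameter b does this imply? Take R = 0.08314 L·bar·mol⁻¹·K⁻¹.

From T_c = 8a/(27Rb) and P_c = a/(27b²): b = R T_c/(8 P_c).
b = (0.08314)(155.3)/(8×50.59) = 12.912/404.72 = 0.03190 L/mol

b ≈ 0.03190 L/mol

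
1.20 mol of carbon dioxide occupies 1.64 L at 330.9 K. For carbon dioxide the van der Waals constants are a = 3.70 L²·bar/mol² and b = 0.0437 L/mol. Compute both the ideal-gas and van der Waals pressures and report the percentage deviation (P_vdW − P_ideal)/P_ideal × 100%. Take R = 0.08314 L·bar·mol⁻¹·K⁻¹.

Ideal: P_ideal = nRT/V = (1.20)(0.08314)(330.9)/1.64 = 20.1300 bar
vdW: P = nRT/(V − nb) − a n²/V² = 33.0132/1.58756 − 5.32800/2.68960 = 20.7949 − 1.98096 = 18.8139 bar
% deviation = (18.8139 − 20.1300)/20.1300 × 100% = -6.54%

-6.54 %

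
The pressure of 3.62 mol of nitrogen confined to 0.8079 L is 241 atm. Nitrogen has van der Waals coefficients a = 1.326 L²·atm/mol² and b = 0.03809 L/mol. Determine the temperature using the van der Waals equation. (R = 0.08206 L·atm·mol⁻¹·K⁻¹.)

T = (P + a n²/V²)(V − nb)/(nR)
P + a n²/V² = 241 + (1.326)(3.62)²/(0.8079)² = 267.62 atm
V − nb = 0.8079 − (3.62)(0.03809) = 0.67001 L
T = (267.62)(0.67001)/((3.62)(0.08206)) = 603.6 K

T ≈ 603.6 K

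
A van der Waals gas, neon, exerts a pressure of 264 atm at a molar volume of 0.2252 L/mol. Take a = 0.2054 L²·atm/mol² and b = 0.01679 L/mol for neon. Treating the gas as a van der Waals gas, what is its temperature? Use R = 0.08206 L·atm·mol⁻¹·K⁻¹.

T = (P + a/V_m²)(V_m − b)/R
P + a/V_m² = 264 + 0.2054/(0.2252)² = 268.05 atm
V_m − b = 0.2252 − 0.01679 = 0.20841 L/mol
T = (268.05)(0.20841)/0.08206 = 680.8 K

T ≈ 680.8 K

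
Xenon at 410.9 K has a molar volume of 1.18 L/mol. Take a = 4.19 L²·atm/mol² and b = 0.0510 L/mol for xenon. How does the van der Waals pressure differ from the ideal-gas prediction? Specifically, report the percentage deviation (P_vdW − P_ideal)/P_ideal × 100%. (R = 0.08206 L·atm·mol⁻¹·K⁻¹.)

Ideal: P_ideal = RT/V_m = (0.08206)(410.9)/1.18 = 28.5750 atm
vdW: P = RT/(V_m − b) − a/V_m² = 33.7185/1.12900 − 4.19/1.39240 = 29.8658 − 3.00919 = 26.8566 atm
% deviation = (26.8566 − 28.5750)/28.5750 × 100% = -6.01%

-6.01 %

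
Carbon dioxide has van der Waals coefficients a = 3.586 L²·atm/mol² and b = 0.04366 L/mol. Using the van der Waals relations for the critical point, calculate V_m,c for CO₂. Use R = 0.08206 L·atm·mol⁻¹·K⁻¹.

For a van der Waals gas, V_m,c = 3b.
V_m,c = 3×0.04366 = 0.1310 L/mol

V_m,c ≈ 0.1310 L/mol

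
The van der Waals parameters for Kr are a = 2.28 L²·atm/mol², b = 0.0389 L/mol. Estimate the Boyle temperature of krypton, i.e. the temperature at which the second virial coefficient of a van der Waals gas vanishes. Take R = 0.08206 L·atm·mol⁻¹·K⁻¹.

T_B ≈ 714.3 K

For a van der Waals gas the second virial coefficient B₂ = b − a/(RT) vanishes at T_B = a/(Rb).
T_B = 2.28/(0.08206×0.0389) = 2.28/0.0031921 = 714.3 K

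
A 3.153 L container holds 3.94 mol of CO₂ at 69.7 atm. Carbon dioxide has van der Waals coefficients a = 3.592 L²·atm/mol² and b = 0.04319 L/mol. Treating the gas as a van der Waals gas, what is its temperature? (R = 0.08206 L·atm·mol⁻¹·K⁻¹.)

T = (P + a n²/V²)(V − nb)/(nR)
P + a n²/V² = 69.7 + (3.592)(3.94)²/(3.153)² = 75.309 atm
V − nb = 3.153 − (3.94)(0.04319) = 2.9828 L
T = (75.309)(2.9828)/((3.94)(0.08206)) = 694.8 K

T ≈ 694.8 K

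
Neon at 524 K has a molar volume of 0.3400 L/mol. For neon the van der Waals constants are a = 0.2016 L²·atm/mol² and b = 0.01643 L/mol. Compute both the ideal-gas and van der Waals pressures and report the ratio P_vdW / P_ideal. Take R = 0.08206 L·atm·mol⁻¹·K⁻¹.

P_vdW / P_ideal ≈ 1.037

Ideal: P_ideal = RT/V_m = (0.08206)(524)/0.3400 = 126.469 atm
vdW: P = RT/(V_m − b) − a/V_m² = 42.9994/0.323570 − 0.2016/0.115600 = 132.891 − 1.74394 = 131.147 atm
Ratio = 131.147/126.469 = 1.037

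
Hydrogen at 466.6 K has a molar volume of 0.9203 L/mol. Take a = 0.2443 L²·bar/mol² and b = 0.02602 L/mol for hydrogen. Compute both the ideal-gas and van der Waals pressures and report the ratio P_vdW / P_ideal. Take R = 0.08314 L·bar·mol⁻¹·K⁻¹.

P_vdW / P_ideal ≈ 1.022

Ideal: P_ideal = RT/V_m = (0.08314)(466.6)/0.9203 = 42.1527 bar
vdW: P = RT/(V_m − b) − a/V_m² = 38.7931/0.894280 − 0.2443/0.846952 = 43.3791 − 0.288446 = 43.0907 bar
Ratio = 43.0907/42.1527 = 1.022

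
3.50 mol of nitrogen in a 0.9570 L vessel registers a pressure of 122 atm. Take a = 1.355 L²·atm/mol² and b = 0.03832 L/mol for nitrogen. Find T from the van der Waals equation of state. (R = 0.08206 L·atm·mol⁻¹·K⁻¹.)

T = (P + a n²/V²)(V − nb)/(nR)
P + a n²/V² = 122 + (1.355)(3.50)²/(0.9570)² = 140.12 atm
V − nb = 0.9570 − (3.50)(0.03832) = 0.82288 L
T = (140.12)(0.82288)/((3.50)(0.08206)) = 401.5 K

T ≈ 401.5 K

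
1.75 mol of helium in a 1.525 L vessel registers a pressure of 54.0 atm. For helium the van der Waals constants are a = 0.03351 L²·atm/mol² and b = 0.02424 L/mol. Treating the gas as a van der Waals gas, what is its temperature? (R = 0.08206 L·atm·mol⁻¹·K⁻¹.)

T = (P + a n²/V²)(V − nb)/(nR)
P + a n²/V² = 54.0 + (0.03351)(1.75)²/(1.525)² = 54.044 atm
V − nb = 1.525 − (1.75)(0.02424) = 1.4826 L
T = (54.044)(1.4826)/((1.75)(0.08206)) = 558.0 K

T ≈ 558.0 K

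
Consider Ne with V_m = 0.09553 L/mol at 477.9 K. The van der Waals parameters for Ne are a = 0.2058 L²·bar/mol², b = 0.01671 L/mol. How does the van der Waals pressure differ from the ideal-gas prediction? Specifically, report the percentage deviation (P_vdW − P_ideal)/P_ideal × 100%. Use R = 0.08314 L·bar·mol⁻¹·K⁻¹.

15.78 %

Ideal: P_ideal = RT/V_m = (0.08314)(477.9)/0.09553 = 415.918 bar
vdW: P = RT/(V_m − b) − a/V_m² = 39.7326/0.0788200 − 0.2058/0.00912598 = 504.093 − 22.5510 = 481.542 bar
% deviation = (481.542 − 415.918)/415.918 × 100% = 15.78%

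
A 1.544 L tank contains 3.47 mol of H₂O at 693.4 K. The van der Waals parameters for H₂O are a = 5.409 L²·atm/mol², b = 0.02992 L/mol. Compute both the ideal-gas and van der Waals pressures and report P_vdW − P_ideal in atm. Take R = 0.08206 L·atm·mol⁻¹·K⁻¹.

ΔP ≈ -18.10 atm

Ideal: P_ideal = nRT/V = (3.47)(0.08206)(693.4)/1.544 = 127.878 atm
vdW: P = nRT/(V − nb) − a n²/V² = 197.444/1.44018 − 65.1292/2.38394 = 137.097 − 27.3200 = 109.777 atm
ΔP = 109.777 − 127.878 = -18.10 atm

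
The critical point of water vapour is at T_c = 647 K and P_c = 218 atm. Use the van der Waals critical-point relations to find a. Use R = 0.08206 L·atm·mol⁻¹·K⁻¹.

a ≈ 5.455 L²·atm/mol²

From T_c = 8a/(27Rb) and P_c = a/(27b²): a = 27 R² T_c²/(64 P_c).
a = 27×(0.08206)²×(647)²/(64×218) = 76109/13952 = 5.455 L²·atm/mol²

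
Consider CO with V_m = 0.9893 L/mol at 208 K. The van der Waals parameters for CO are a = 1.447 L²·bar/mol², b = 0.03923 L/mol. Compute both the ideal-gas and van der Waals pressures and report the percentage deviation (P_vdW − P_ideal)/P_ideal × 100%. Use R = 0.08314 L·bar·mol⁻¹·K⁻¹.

Ideal: P_ideal = RT/V_m = (0.08314)(208)/0.9893 = 17.4802 bar
vdW: P = RT/(V_m − b) − a/V_m² = 17.2931/0.950070 − 1.447/0.978714 = 18.2019 − 1.47847 = 16.7234 bar
% deviation = (16.7234 − 17.4802)/17.4802 × 100% = -4.33%

-4.33 %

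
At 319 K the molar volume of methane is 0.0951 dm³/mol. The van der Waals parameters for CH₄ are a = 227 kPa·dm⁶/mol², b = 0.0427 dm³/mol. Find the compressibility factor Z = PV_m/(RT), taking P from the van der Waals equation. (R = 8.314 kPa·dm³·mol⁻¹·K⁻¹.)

P = RT/(V_m − b) − a/V_m² = (8.314)(319)/(0.0951 − 0.0427) − 227/(0.0951)²
  = 2652.2/0.052400 − 25099 = 50615 − 25099 = 25516 kPa
Z = PV_m/(RT) = (25516)(0.0951)/((8.314)(319)) = 2426.6/2652.2 = 0.9149

Z ≈ 0.9149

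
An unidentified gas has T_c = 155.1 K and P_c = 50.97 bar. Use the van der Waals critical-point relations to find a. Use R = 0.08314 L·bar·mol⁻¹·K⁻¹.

a ≈ 1.376 L²·bar/mol²

From T_c = 8a/(27Rb) and P_c = a/(27b²): a = 27 R² T_c²/(64 P_c).
a = 27×(0.08314)²×(155.1)²/(64×50.97) = 4489.6/3262.1 = 1.376 L²·bar/mol²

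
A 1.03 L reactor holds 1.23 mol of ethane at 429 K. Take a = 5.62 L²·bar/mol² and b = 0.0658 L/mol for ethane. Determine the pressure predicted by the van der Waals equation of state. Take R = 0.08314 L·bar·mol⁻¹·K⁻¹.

P = nRT/(V − nb) − a n²/V²
nRT/(V − nb) = (1.23)(0.08314)(429)/(1.03 − 1.23×0.0658) = 43.870/0.94907 = 46.224 bar
a n²/V² = (5.62)(1.23)²/(1.03)² = 8.0144 bar
P = 46.224 − 8.0144 = 38.21 bar

P ≈ 38.21 bar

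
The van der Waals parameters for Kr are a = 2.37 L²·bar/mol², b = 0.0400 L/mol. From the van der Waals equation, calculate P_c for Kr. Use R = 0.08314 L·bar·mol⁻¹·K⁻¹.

P_c ≈ 54.86 bar

For a van der Waals gas, P_c = a/(27b²).
P_c = 2.37/(27×(0.0400)²) = 2.37/0.043200 = 54.86 bar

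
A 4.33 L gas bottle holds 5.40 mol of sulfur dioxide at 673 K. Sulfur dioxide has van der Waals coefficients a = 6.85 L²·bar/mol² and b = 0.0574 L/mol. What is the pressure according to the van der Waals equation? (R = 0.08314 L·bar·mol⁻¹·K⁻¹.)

P = nRT/(V − nb) − a n²/V²
nRT/(V − nb) = (5.40)(0.08314)(673)/(4.33 − 5.40×0.0574) = 302.15/4.0200 = 75.162 bar
a n²/V² = (6.85)(5.40)²/(4.33)² = 10.654 bar
P = 75.162 − 10.654 = 64.51 bar

P ≈ 64.51 bar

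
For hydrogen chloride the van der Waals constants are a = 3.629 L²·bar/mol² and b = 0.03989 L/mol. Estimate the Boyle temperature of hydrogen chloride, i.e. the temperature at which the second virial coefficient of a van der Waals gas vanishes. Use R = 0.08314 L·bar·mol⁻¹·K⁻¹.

T_B ≈ 1094 K

For a van der Waals gas the second virial coefficient B₂ = b − a/(RT) vanishes at T_B = a/(Rb).
T_B = 3.629/(0.08314×0.03989) = 3.629/0.0033165 = 1094 K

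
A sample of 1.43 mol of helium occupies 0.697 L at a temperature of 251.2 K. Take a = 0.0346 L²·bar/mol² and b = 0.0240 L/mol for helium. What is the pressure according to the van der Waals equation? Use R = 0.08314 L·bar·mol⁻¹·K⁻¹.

P ≈ 44.92 bar

P = nRT/(V − nb) − a n²/V²
nRT/(V − nb) = (1.43)(0.08314)(251.2)/(0.697 − 1.43×0.0240) = 29.865/0.66268 = 45.067 bar
a n²/V² = (0.0346)(1.43)²/(0.697)² = 0.14564 bar
P = 45.067 − 0.14564 = 44.92 bar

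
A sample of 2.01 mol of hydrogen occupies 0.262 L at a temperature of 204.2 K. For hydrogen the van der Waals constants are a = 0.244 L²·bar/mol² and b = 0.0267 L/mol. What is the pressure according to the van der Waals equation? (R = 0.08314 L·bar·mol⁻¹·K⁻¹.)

P = nRT/(V − nb) − a n²/V²
nRT/(V − nb) = (2.01)(0.08314)(204.2)/(0.262 − 2.01×0.0267) = 34.124/0.20833 = 163.80 bar
a n²/V² = (0.244)(2.01)²/(0.262)² = 14.361 bar
P = 163.80 − 14.361 = 149.4 bar

P ≈ 149.4 bar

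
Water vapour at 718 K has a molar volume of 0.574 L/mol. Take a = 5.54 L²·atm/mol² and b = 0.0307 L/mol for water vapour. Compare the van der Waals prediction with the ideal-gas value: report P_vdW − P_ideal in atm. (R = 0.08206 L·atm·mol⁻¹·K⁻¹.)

Ideal: P_ideal = RT/V_m = (0.08206)(718)/0.574 = 102.646 atm
vdW: P = RT/(V_m − b) − a/V_m² = 58.9191/0.543300 − 5.54/0.329476 = 108.447 − 16.8146 = 91.632 atm
ΔP = 91.632 − 102.646 = -11.01 atm

ΔP ≈ -11.01 atm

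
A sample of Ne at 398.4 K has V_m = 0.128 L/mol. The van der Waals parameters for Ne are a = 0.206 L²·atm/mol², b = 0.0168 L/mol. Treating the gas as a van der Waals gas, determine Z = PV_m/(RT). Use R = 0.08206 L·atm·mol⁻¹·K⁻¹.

Z ≈ 1.102

P = RT/(V_m − b) − a/V_m² = (0.08206)(398.4)/(0.128 − 0.0168) − 0.206/(0.128)²
  = 32.693/0.11120 − 12.573 = 294.00 − 12.573 = 281.43 atm
Z = PV_m/(RT) = (281.43)(0.128)/((0.08206)(398.4)) = 36.023/32.693 = 1.102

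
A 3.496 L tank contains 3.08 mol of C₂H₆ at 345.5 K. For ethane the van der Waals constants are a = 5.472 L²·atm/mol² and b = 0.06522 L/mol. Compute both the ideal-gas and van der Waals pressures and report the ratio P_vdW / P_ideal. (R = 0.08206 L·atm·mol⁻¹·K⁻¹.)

Ideal: P_ideal = nRT/V = (3.08)(0.08206)(345.5)/3.496 = 24.9781 atm
vdW: P = nRT/(V − nb) − a n²/V² = 87.3233/3.29512 − 51.9096/12.2220 = 26.5008 − 4.24723 = 22.2536 atm
Ratio = 22.2536/24.9781 = 0.8909

P_vdW / P_ideal ≈ 0.8909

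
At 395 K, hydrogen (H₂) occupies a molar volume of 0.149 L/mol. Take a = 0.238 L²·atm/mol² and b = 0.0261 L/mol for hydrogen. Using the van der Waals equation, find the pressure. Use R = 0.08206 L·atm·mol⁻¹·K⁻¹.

P ≈ 253.0 atm

P = RT/(V_m − b) − a/V_m²
RT/(V_m − b) = (0.08206)(395)/(0.149 − 0.0261) = 32.414/0.12290 = 263.74 atm
a/V_m² = 0.238/(0.149)² = 10.720 atm
P = 263.74 − 10.720 = 253.0 atm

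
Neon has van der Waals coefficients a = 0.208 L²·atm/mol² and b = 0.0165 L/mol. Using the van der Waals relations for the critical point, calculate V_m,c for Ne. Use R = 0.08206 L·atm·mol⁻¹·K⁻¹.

V_m,c ≈ 0.04950 L/mol

For a van der Waals gas, V_m,c = 3b.
V_m,c = 3×0.0165 = 0.04950 L/mol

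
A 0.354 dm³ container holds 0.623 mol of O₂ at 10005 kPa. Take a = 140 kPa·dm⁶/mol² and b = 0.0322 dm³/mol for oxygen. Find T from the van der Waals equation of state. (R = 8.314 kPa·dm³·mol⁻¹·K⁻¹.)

T = (P + a n²/V²)(V − nb)/(nR)
P + a n²/V² = 10005 + (140)(0.623)²/(0.354)² = 10439 kPa
V − nb = 0.354 − (0.623)(0.0322) = 0.33394 dm³
T = (10439)(0.33394)/((0.623)(8.314)) = 673.0 K

T ≈ 673.0 K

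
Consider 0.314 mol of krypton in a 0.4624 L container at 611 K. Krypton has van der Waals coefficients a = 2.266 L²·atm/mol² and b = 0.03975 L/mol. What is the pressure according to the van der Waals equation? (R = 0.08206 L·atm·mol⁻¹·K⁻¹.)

P ≈ 33.95 atm

P = nRT/(V − nb) − a n²/V²
nRT/(V − nb) = (0.314)(0.08206)(611)/(0.4624 − 0.314×0.03975) = 15.744/0.44992 = 34.993 atm
a n²/V² = (2.266)(0.314)²/(0.4624)² = 1.0449 atm
P = 34.993 − 1.0449 = 33.95 atm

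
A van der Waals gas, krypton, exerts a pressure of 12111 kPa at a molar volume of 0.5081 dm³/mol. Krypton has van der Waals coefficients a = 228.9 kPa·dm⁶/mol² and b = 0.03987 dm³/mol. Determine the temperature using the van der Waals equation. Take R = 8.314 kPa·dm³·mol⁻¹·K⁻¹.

T ≈ 732.0 K

T = (P + a/V_m²)(V_m − b)/R
P + a/V_m² = 12111 + 228.9/(0.5081)² = 12998 kPa
V_m − b = 0.5081 − 0.03987 = 0.46823 dm³/mol
T = (12998)(0.46823)/8.314 = 732.0 K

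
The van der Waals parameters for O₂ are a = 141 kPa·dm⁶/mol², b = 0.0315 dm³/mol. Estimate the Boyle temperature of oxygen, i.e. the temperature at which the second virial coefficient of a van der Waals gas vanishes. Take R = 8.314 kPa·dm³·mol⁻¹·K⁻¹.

T_B ≈ 538.4 K

For a van der Waals gas the second virial coefficient B₂ = b − a/(RT) vanishes at T_B = a/(Rb).
T_B = 141/(8.314×0.0315) = 141/0.26189 = 538.4 K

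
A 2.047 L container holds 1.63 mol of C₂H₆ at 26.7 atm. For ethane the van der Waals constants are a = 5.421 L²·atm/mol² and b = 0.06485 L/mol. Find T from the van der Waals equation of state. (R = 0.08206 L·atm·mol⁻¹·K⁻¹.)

T ≈ 437.4 K

T = (P + a n²/V²)(V − nb)/(nR)
P + a n²/V² = 26.7 + (5.421)(1.63)²/(2.047)² = 30.137 atm
V − nb = 2.047 − (1.63)(0.06485) = 1.9413 L
T = (30.137)(1.9413)/((1.63)(0.08206)) = 437.4 K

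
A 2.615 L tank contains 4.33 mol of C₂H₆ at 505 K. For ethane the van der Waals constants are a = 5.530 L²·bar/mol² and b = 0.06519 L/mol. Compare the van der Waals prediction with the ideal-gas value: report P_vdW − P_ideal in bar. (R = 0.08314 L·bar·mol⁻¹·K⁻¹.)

Ideal: P_ideal = nRT/V = (4.33)(0.08314)(505)/2.615 = 69.5213 bar
vdW: P = nRT/(V − nb) − a n²/V² = 181.798/2.33273 − 103.681/6.83823 = 77.9336 − 15.1620 = 62.7716 bar
ΔP = 62.7716 − 69.5213 = -6.750 bar

ΔP ≈ -6.750 bar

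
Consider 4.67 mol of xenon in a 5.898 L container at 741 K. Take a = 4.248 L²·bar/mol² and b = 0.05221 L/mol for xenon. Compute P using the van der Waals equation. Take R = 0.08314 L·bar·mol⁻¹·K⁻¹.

P ≈ 48.22 bar

P = nRT/(V − nb) − a n²/V²
nRT/(V − nb) = (4.67)(0.08314)(741)/(5.898 − 4.67×0.05221) = 287.70/5.6542 = 50.883 bar
a n²/V² = (4.248)(4.67)²/(5.898)² = 2.6632 bar
P = 50.883 − 2.6632 = 48.22 bar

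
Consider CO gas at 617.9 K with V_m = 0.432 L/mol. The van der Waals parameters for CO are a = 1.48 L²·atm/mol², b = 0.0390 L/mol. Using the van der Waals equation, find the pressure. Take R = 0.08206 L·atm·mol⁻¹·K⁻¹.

P ≈ 121.1 atm

P = RT/(V_m − b) − a/V_m²
RT/(V_m − b) = (0.08206)(617.9)/(0.432 − 0.0390) = 50.705/0.39300 = 129.02 atm
a/V_m² = 1.48/(0.432)² = 7.9304 atm
P = 129.02 − 7.9304 = 121.1 atm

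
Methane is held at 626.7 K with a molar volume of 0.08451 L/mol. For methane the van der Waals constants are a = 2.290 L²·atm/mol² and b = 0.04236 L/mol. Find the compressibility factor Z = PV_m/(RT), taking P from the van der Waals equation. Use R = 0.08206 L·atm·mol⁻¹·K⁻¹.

P = RT/(V_m − b) − a/V_m² = (0.08206)(626.7)/(0.08451 − 0.04236) − 2.290/(0.08451)²
  = 51.427/0.042150 − 320.64 = 1220.1 − 320.64 = 899.5 atm
Z = PV_m/(RT) = (899.5)(0.08451)/((0.08206)(626.7)) = 76.017/51.427 = 1.478

Z ≈ 1.478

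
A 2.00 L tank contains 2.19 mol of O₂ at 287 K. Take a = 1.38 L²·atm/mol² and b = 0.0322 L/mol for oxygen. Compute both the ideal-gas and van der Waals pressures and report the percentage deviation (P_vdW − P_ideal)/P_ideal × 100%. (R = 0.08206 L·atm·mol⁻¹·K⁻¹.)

Ideal: P_ideal = nRT/V = (2.19)(0.08206)(287)/2.00 = 25.7886 atm
vdW: P = nRT/(V − nb) − a n²/V² = 51.5772/1.92948 − 6.61862/4.00000 = 26.7311 − 1.65466 = 25.0764 atm
% deviation = (25.0764 − 25.7886)/25.7886 × 100% = -2.76%

-2.76 %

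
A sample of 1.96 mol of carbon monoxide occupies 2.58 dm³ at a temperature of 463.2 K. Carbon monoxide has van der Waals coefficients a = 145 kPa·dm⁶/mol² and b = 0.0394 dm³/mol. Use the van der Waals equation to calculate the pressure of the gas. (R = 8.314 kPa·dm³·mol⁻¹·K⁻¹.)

P ≈ 2932 kPa

P = nRT/(V − nb) − a n²/V²
nRT/(V − nb) = (1.96)(8.314)(463.2)/(2.58 − 1.96×0.0394) = 7548.0/2.5028 = 3015.8 kPa
a n²/V² = (145)(1.96)²/(2.58)² = 83.684 kPa
P = 3015.8 − 83.684 = 2932 kPa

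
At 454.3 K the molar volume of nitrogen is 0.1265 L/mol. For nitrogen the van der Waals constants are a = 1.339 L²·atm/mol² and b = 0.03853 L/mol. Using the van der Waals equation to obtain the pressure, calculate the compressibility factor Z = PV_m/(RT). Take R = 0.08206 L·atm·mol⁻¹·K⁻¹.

Z ≈ 1.154

P = RT/(V_m − b) − a/V_m² = (0.08206)(454.3)/(0.1265 − 0.03853) − 1.339/(0.1265)²
  = 37.280/0.087970 − 83.676 = 423.78 − 83.676 = 340.10 atm
Z = PV_m/(RT) = (340.10)(0.1265)/((0.08206)(454.3)) = 43.023/37.280 = 1.154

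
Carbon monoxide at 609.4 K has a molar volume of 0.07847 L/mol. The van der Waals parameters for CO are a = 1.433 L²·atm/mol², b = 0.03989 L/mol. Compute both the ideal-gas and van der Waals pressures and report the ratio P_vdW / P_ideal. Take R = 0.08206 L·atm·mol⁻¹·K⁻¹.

Ideal: P_ideal = RT/V_m = (0.08206)(609.4)/0.07847 = 637.280 atm
vdW: P = RT/(V_m − b) − a/V_m² = 50.0074/0.0385800 − 1.433/0.00615754 = 1296.20 − 232.723 = 1063.48 atm
Ratio = 1063.48/637.280 = 1.669

P_vdW / P_ideal ≈ 1.669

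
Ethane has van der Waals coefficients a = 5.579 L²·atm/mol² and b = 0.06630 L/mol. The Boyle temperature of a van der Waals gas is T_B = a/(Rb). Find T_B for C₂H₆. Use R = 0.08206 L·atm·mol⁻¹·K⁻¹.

For a van der Waals gas the second virial coefficient B₂ = b − a/(RT) vanishes at T_B = a/(Rb).
T_B = 5.579/(0.08206×0.06630) = 5.579/0.0054406 = 1025 K

T_B ≈ 1025 K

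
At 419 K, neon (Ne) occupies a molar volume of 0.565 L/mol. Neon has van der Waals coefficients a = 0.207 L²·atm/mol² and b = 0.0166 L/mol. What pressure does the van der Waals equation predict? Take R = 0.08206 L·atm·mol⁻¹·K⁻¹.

P = RT/(V_m − b) − a/V_m²
RT/(V_m − b) = (0.08206)(419)/(0.565 − 0.0166) = 34.383/0.54840 = 62.697 atm
a/V_m² = 0.207/(0.565)² = 0.64845 atm
P = 62.697 − 0.64845 = 62.05 atm

P ≈ 62.05 atm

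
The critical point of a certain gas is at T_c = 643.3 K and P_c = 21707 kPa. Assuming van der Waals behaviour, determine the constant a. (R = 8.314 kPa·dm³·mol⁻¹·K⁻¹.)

From T_c = 8a/(27Rb) and P_c = a/(27b²): a = 27 R² T_c²/(64 P_c).
a = 27×(8.314)²×(643.3)²/(64×21707) = 772344232/1389248 = 555.9 kPa·dm⁶/mol²

a ≈ 555.9 kPa·dm⁶/mol²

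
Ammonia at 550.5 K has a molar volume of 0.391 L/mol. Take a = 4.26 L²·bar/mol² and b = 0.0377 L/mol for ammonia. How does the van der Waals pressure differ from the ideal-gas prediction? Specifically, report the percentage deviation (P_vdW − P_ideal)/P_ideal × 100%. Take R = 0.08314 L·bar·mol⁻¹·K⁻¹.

Ideal: P_ideal = RT/V_m = (0.08314)(550.5)/0.391 = 117.055 bar
vdW: P = RT/(V_m − b) − a/V_m² = 45.7686/0.353300 − 4.26/0.152881 = 129.546 − 27.8648 = 101.681 bar
% deviation = (101.681 − 117.055)/117.055 × 100% = -13.13%

-13.13 %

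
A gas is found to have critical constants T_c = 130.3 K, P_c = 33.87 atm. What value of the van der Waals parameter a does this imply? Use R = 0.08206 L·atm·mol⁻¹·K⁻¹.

From T_c = 8a/(27Rb) and P_c = a/(27b²): a = 27 R² T_c²/(64 P_c).
a = 27×(0.08206)²×(130.3)²/(64×33.87) = 3086.9/2167.7 = 1.424 L²·atm/mol²

a ≈ 1.424 L²·atm/mol²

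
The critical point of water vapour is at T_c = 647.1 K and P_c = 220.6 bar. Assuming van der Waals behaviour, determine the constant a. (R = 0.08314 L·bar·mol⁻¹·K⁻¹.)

From T_c = 8a/(27Rb) and P_c = a/(27b²): a = 27 R² T_c²/(64 P_c).
a = 27×(0.08314)²×(647.1)²/(64×220.6) = 78150/14118 = 5.535 L²·bar/mol²

a ≈ 5.535 L²·bar/mol²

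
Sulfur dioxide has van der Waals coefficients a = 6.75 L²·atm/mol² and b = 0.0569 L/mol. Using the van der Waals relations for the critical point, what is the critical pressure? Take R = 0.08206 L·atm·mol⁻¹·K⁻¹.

P_c ≈ 77.22 atm

For a van der Waals gas, P_c = a/(27b²).
P_c = 6.75/(27×(0.0569)²) = 6.75/0.087415 = 77.22 atm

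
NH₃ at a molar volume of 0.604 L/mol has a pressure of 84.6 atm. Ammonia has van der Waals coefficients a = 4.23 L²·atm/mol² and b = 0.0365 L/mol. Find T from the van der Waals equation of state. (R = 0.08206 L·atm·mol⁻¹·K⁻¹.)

T = (P + a/V_m²)(V_m − b)/R
P + a/V_m² = 84.6 + 4.23/(0.604)² = 96.195 atm
V_m − b = 0.604 − 0.0365 = 0.56750 L/mol
T = (96.195)(0.56750)/0.08206 = 665.3 K

T ≈ 665.3 K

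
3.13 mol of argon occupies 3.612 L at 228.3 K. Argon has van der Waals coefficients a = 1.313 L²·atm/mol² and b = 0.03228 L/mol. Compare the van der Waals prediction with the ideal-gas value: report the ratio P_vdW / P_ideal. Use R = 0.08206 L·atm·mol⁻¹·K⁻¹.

Ideal: P_ideal = nRT/V = (3.13)(0.08206)(228.3)/3.612 = 16.2343 atm
vdW: P = nRT/(V − nb) − a n²/V² = 58.6384/3.51096 − 12.8633/13.0465 = 16.7015 − 0.985958 = 15.7155 atm
Ratio = 15.7155/16.2343 = 0.9680

P_vdW / P_ideal ≈ 0.9680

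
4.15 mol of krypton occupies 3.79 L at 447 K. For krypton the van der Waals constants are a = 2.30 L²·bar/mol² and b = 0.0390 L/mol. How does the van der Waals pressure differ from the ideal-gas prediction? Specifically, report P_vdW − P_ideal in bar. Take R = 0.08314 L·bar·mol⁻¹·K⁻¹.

Ideal: P_ideal = nRT/V = (4.15)(0.08314)(447)/3.79 = 40.6936 bar
vdW: P = nRT/(V − nb) − a n²/V² = 154.229/3.62815 − 39.6118/14.3641 = 42.5090 − 2.75769 = 39.7513 bar
ΔP = 39.7513 − 40.6936 = -0.942 bar

ΔP ≈ -0.942 bar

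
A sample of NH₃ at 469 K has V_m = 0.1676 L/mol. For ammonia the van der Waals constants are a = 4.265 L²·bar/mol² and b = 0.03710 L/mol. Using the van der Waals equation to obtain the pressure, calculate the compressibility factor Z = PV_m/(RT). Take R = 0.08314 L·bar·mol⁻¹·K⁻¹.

Z ≈ 0.6317

P = RT/(V_m − b) − a/V_m² = (0.08314)(469)/(0.1676 − 0.03710) − 4.265/(0.1676)²
  = 38.993/0.13050 − 151.83 = 298.80 − 151.83 = 146.97 bar
Z = PV_m/(RT) = (146.97)(0.1676)/((0.08314)(469)) = 24.632/38.993 = 0.6317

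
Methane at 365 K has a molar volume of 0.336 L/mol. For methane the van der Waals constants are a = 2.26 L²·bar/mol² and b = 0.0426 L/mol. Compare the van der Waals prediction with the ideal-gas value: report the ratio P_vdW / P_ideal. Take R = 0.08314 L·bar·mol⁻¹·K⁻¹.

Ideal: P_ideal = RT/V_m = (0.08314)(365)/0.336 = 90.3158 bar
vdW: P = RT/(V_m − b) − a/V_m² = 30.3461/0.293400 − 2.26/0.112896 = 103.429 − 20.0184 = 83.411 bar
Ratio = 83.411/90.3158 = 0.9235

P_vdW / P_ideal ≈ 0.9235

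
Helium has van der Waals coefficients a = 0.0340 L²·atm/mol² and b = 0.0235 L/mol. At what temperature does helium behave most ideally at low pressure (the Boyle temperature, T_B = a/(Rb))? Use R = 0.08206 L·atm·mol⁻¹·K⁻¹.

T_B ≈ 17.63 K

For a van der Waals gas the second virial coefficient B₂ = b − a/(RT) vanishes at T_B = a/(Rb).
T_B = 0.0340/(0.08206×0.0235) = 0.0340/0.0019284 = 17.63 K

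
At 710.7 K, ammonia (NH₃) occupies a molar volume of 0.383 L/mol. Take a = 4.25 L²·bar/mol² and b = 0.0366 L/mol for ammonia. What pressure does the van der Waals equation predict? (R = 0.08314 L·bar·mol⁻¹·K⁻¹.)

P ≈ 141.6 bar

P = RT/(V_m − b) − a/V_m²
RT/(V_m − b) = (0.08314)(710.7)/(0.383 − 0.0366) = 59.088/0.34640 = 170.58 bar
a/V_m² = 4.25/(0.383)² = 28.973 bar
P = 170.58 − 28.973 = 141.6 bar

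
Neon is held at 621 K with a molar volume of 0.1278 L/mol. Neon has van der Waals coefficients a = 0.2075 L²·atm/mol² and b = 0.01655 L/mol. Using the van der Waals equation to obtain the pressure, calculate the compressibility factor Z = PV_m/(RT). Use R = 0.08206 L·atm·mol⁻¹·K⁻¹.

P = RT/(V_m − b) − a/V_m² = (0.08206)(621)/(0.1278 − 0.01655) − 0.2075/(0.1278)²
  = 50.959/0.11125 − 12.704 = 458.06 − 12.704 = 445.36 atm
Z = PV_m/(RT) = (445.36)(0.1278)/((0.08206)(621)) = 56.917/50.959 = 1.117

Z ≈ 1.117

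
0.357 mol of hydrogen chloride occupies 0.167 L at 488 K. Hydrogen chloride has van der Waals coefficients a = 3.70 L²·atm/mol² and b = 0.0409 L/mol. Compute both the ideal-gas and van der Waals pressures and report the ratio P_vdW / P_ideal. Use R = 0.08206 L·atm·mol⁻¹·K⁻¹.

P_vdW / P_ideal ≈ 0.8983

Ideal: P_ideal = nRT/V = (0.357)(0.08206)(488)/0.167 = 85.6058 atm
vdW: P = nRT/(V − nb) − a n²/V² = 14.2962/0.152399 − 0.471561/0.0278890 = 93.8077 − 16.9085 = 76.8992 atm
Ratio = 76.8992/85.6058 = 0.8983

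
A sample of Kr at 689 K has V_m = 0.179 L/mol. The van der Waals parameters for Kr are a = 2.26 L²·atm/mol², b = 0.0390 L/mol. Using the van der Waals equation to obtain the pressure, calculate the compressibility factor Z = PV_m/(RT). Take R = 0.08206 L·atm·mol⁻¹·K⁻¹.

P = RT/(V_m − b) − a/V_m² = (0.08206)(689)/(0.179 − 0.0390) − 2.26/(0.179)²
  = 56.539/0.14000 − 70.535 = 403.85 − 70.535 = 333.32 atm
Z = PV_m/(RT) = (333.32)(0.179)/((0.08206)(689)) = 59.664/56.539 = 1.055

Z ≈ 1.055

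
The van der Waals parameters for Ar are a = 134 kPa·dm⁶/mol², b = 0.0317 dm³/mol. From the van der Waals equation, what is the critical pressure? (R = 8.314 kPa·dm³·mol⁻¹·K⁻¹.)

P_c ≈ 4939 kPa

For a van der Waals gas, P_c = a/(27b²).
P_c = 134/(27×(0.0317)²) = 134/0.027132 = 4939 kPa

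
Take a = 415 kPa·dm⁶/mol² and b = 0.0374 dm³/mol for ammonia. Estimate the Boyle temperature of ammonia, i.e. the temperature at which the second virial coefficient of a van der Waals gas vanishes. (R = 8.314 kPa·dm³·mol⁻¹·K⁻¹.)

For a van der Waals gas the second virial coefficient B₂ = b − a/(RT) vanishes at T_B = a/(Rb).
T_B = 415/(8.314×0.0374) = 415/0.31094 = 1335 K

T_B ≈ 1335 K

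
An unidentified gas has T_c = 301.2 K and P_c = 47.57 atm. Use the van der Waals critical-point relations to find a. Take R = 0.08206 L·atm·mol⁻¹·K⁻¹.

a ≈ 5.418 L²·atm/mol²

From T_c = 8a/(27Rb) and P_c = a/(27b²): a = 27 R² T_c²/(64 P_c).
a = 27×(0.08206)²×(301.2)²/(64×47.57) = 16494/3044.5 = 5.418 L²·atm/mol²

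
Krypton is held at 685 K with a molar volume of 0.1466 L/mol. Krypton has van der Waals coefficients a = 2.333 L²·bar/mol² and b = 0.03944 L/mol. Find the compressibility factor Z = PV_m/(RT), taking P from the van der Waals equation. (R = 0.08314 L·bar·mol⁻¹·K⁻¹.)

Z ≈ 1.089

P = RT/(V_m − b) − a/V_m² = (0.08314)(685)/(0.1466 − 0.03944) − 2.333/(0.1466)²
  = 56.951/0.10716 − 108.55 = 531.46 − 108.55 = 422.91 bar
Z = PV_m/(RT) = (422.91)(0.1466)/((0.08314)(685)) = 61.999/56.951 = 1.089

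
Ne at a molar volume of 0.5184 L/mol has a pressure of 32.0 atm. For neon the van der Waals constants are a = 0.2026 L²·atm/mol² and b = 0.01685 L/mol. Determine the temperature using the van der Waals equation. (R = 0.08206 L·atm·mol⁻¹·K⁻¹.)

T = (P + a/V_m²)(V_m − b)/R
P + a/V_m² = 32.0 + 0.2026/(0.5184)² = 32.754 atm
V_m − b = 0.5184 − 0.01685 = 0.50155 L/mol
T = (32.754)(0.50155)/0.08206 = 200.2 K

T ≈ 200.2 K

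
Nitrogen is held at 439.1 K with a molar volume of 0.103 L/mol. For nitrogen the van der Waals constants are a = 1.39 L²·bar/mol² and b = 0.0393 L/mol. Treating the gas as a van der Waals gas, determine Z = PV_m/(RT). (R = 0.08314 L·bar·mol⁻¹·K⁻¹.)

Z ≈ 1.247

P = RT/(V_m − b) − a/V_m² = (0.08314)(439.1)/(0.103 − 0.0393) − 1.39/(0.103)²
  = 36.507/0.063700 − 131.02 = 573.11 − 131.02 = 442.09 bar
Z = PV_m/(RT) = (442.09)(0.103)/((0.08314)(439.1)) = 45.535/36.507 = 1.247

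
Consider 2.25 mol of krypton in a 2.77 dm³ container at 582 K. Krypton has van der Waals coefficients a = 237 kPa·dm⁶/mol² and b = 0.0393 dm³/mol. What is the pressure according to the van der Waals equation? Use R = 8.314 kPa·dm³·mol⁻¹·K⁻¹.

P = nRT/(V − nb) − a n²/V²
nRT/(V − nb) = (2.25)(8.314)(582)/(2.77 − 2.25×0.0393) = 10887/2.6816 = 4059.9 kPa
a n²/V² = (237)(2.25)²/(2.77)² = 156.37 kPa
P = 4059.9 − 156.37 = 3904 kPa

P ≈ 3904 kPa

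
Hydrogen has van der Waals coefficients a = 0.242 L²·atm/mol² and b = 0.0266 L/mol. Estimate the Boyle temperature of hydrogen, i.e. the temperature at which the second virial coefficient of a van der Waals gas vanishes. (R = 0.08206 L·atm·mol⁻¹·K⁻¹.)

T_B ≈ 110.9 K

For a van der Waals gas the second virial coefficient B₂ = b − a/(RT) vanishes at T_B = a/(Rb).
T_B = 0.242/(0.08206×0.0266) = 0.242/0.0021828 = 110.9 K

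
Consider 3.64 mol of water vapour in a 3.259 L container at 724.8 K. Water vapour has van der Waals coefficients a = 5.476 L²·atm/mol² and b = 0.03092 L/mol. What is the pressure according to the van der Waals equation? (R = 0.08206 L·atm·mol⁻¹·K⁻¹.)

P = nRT/(V − nb) − a n²/V²
nRT/(V − nb) = (3.64)(0.08206)(724.8)/(3.259 − 3.64×0.03092) = 216.50/3.1465 = 68.807 atm
a n²/V² = (5.476)(3.64)²/(3.259)² = 6.8312 atm
P = 68.807 − 6.8312 = 61.98 atm

P ≈ 61.98 atm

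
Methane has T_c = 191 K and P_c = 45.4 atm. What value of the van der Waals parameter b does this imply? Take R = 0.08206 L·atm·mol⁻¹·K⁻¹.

b ≈ 0.04315 L/mol

From T_c = 8a/(27Rb) and P_c = a/(27b²): b = R T_c/(8 P_c).
b = (0.08206)(191)/(8×45.4) = 15.673/363.20 = 0.04315 L/mol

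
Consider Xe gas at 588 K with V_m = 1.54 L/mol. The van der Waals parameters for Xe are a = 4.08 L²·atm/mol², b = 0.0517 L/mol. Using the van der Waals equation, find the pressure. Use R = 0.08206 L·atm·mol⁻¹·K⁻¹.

P = RT/(V_m − b) − a/V_m²
RT/(V_m − b) = (0.08206)(588)/(1.54 − 0.0517) = 48.251/1.4883 = 32.420 atm
a/V_m² = 4.08/(1.54)² = 1.7204 atm
P = 32.420 − 1.7204 = 30.70 atm

P ≈ 30.70 atm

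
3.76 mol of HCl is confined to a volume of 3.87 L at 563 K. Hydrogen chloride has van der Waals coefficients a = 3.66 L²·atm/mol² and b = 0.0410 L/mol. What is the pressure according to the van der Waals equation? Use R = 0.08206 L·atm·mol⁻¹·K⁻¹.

P ≈ 43.29 atm

P = nRT/(V − nb) − a n²/V²
nRT/(V − nb) = (3.76)(0.08206)(563)/(3.87 − 3.76×0.0410) = 173.71/3.7158 = 46.749 atm
a n²/V² = (3.66)(3.76)²/(3.87)² = 3.4549 atm
P = 46.749 − 3.4549 = 43.29 atm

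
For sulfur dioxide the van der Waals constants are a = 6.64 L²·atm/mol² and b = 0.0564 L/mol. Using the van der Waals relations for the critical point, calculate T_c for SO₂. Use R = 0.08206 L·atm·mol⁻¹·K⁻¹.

T_c ≈ 425.1 K

For a van der Waals gas, T_c = 8a/(27Rb).
T_c = 8×6.64/(27×0.08206×0.0564) = 53.120/0.12496 = 425.1 K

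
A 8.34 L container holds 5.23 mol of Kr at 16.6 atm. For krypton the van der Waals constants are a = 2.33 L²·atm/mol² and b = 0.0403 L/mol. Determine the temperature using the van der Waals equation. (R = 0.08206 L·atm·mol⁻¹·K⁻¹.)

T ≈ 331.8 K

T = (P + a n²/V²)(V − nb)/(nR)
P + a n²/V² = 16.6 + (2.33)(5.23)²/(8.34)² = 17.516 atm
V − nb = 8.34 − (5.23)(0.0403) = 8.1292 L
T = (17.516)(8.1292)/((5.23)(0.08206)) = 331.8 K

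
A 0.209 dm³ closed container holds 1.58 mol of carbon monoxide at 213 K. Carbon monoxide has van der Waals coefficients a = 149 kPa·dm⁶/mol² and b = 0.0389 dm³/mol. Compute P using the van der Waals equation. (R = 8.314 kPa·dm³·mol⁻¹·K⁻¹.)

P = nRT/(V − nb) − a n²/V²
nRT/(V − nb) = (1.58)(8.314)(213)/(0.209 − 1.58×0.0389) = 2798.0/0.14754 = 18964 kPa
a n²/V² = (149)(1.58)²/(0.209)² = 8515.5 kPa
P = 18964 − 8515.5 = 10449 kPa

P ≈ 10449 kPa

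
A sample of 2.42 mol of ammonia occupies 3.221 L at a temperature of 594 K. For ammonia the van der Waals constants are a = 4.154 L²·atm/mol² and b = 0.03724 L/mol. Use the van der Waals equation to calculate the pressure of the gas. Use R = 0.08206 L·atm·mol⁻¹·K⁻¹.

P ≈ 35.33 atm

P = nRT/(V − nb) − a n²/V²
nRT/(V − nb) = (2.42)(0.08206)(594)/(3.221 − 2.42×0.03724) = 117.96/3.1309 = 37.676 atm
a n²/V² = (4.154)(2.42)²/(3.221)² = 2.3449 atm
P = 37.676 − 2.3449 = 35.33 atm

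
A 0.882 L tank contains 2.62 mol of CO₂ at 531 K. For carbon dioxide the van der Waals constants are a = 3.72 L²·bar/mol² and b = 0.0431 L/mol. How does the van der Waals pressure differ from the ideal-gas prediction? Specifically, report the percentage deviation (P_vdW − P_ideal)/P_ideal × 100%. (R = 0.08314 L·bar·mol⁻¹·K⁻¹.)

-10.35 %

Ideal: P_ideal = nRT/V = (2.62)(0.08314)(531)/0.882 = 131.141 bar
vdW: P = nRT/(V − nb) − a n²/V² = 115.666/0.769078 − 25.5356/0.777924 = 150.396 − 32.8253 = 117.571 bar
% deviation = (117.571 − 131.141)/131.141 × 100% = -10.35%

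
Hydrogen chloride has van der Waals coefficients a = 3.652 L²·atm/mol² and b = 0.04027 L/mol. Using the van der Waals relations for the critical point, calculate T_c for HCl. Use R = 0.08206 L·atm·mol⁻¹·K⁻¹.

T_c ≈ 327.4 K

For a van der Waals gas, T_c = 8a/(27Rb).
T_c = 8×3.652/(27×0.08206×0.04027) = 29.216/0.089223 = 327.4 K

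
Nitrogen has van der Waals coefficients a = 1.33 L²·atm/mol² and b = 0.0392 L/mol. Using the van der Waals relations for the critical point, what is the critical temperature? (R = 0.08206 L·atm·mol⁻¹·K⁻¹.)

For a van der Waals gas, T_c = 8a/(27Rb).
T_c = 8×1.33/(27×0.08206×0.0392) = 10.640/0.086852 = 122.5 K

T_c ≈ 122.5 K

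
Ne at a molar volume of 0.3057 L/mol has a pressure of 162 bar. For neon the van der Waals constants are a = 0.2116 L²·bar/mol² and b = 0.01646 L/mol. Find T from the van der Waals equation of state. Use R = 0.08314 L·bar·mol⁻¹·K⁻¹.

T ≈ 571.5 K

T = (P + a/V_m²)(V_m − b)/R
P + a/V_m² = 162 + 0.2116/(0.3057)² = 164.26 bar
V_m − b = 0.3057 − 0.01646 = 0.28924 L/mol
T = (164.26)(0.28924)/0.08314 = 571.5 K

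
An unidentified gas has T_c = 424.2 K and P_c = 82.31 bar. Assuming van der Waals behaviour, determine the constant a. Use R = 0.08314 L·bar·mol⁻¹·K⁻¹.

From T_c = 8a/(27Rb) and P_c = a/(27b²): a = 27 R² T_c²/(64 P_c).
a = 27×(0.08314)²×(424.2)²/(64×82.31) = 33583/5267.8 = 6.375 L²·bar/mol²

a ≈ 6.375 L²·bar/mol²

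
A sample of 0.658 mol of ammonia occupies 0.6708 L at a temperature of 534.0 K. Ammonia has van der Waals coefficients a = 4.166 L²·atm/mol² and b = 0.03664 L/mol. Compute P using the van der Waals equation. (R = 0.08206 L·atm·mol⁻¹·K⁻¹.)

P ≈ 40.58 atm

P = nRT/(V − nb) − a n²/V²
nRT/(V − nb) = (0.658)(0.08206)(534.0)/(0.6708 − 0.658×0.03664) = 28.834/0.64669 = 44.587 atm
a n²/V² = (4.166)(0.658)²/(0.6708)² = 4.0085 atm
P = 44.587 − 4.0085 = 40.58 atm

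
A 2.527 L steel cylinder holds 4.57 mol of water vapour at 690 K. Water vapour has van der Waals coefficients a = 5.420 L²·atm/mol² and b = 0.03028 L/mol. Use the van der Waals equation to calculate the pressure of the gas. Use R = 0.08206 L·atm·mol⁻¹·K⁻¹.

P = nRT/(V − nb) − a n²/V²
nRT/(V − nb) = (4.57)(0.08206)(690)/(2.527 − 4.57×0.03028) = 258.76/2.3886 = 108.33 atm
a n²/V² = (5.420)(4.57)²/(2.527)² = 17.726 atm
P = 108.33 − 17.726 = 90.60 atm

P ≈ 90.60 atm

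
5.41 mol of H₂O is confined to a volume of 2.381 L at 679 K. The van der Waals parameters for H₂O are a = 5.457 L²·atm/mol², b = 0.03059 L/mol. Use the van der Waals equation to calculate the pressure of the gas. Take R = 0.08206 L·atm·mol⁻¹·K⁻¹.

P ≈ 107.9 atm

P = nRT/(V − nb) − a n²/V²
nRT/(V − nb) = (5.41)(0.08206)(679)/(2.381 − 5.41×0.03059) = 301.44/2.2155 = 136.06 atm
a n²/V² = (5.457)(5.41)²/(2.381)² = 28.173 atm
P = 136.06 − 28.173 = 107.9 atm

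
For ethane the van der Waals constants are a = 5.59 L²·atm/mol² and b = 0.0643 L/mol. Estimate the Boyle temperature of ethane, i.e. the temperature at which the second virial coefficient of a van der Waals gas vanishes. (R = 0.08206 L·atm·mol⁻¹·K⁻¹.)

T_B ≈ 1059 K

For a van der Waals gas the second virial coefficient B₂ = b − a/(RT) vanishes at T_B = a/(Rb).
T_B = 5.59/(0.08206×0.0643) = 5.59/0.0052765 = 1059 K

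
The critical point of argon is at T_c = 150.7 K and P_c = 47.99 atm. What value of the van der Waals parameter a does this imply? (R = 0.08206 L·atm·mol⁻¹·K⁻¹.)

From T_c = 8a/(27Rb) and P_c = a/(27b²): a = 27 R² T_c²/(64 P_c).
a = 27×(0.08206)²×(150.7)²/(64×47.99) = 4129.1/3071.4 = 1.344 L²·atm/mol²

a ≈ 1.344 L²·atm/mol²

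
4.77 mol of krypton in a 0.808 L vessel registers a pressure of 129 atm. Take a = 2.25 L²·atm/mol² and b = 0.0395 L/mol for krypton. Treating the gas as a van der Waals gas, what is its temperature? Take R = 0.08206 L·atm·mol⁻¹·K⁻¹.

T ≈ 328.3 K

T = (P + a n²/V²)(V − nb)/(nR)
P + a n²/V² = 129 + (2.25)(4.77)²/(0.808)² = 207.41 atm
V − nb = 0.808 − (4.77)(0.0395) = 0.61959 L
T = (207.41)(0.61959)/((4.77)(0.08206)) = 328.3 K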